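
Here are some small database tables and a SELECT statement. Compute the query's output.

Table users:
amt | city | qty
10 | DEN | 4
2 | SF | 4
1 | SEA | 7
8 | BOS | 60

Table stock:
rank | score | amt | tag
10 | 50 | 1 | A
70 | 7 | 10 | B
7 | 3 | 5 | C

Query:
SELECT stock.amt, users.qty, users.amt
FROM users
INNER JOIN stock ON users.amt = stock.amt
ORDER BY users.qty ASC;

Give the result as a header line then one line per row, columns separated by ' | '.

After JOIN stock (2 rows):
users.amt | users.city | users.qty | stock.rank | stock.score | stock.amt | stock.tag
10 | DEN | 4 | 70 | 7 | 10 | B
1 | SEA | 7 | 10 | 50 | 1 | A
After SELECT (2 rows):
stock.amt | users.qty | users.amt
10 | 4 | 10
1 | 7 | 1
After ORDER BY (2 rows):
stock.amt | users.qty | users.amt
10 | 4 | 10
1 | 7 | 1

== RESULT ==
stock.amt | users.qty | users.amt
10 | 4 | 10
1 | 7 | 1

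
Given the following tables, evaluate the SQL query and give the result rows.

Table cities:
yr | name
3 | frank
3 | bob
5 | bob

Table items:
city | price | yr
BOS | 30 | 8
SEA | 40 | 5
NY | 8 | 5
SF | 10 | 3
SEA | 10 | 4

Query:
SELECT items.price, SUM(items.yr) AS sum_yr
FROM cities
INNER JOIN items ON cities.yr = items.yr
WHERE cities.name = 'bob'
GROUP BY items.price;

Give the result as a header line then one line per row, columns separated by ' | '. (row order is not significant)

After JOIN items (4 rows):
cities.yr | cities.name | items.city | items.price | items.yr
3 | frank | SF | 10 | 3
3 | bob | SF | 10 | 3
5 | bob | SEA | 40 | 5
5 | bob | NY | 8 | 5
After WHERE (3 rows):
cities.yr | cities.name | items.city | items.price | items.yr
3 | bob | SF | 10 | 3
5 | bob | SEA | 40 | 5
5 | bob | NY | 8 | 5
After GROUP BY (3 rows):
items.price | sum_yr
10 | 3
40 | 5
8 | 5

== RESULT ==
items.price | sum_yr
10 | 3
40 | 5
8 | 5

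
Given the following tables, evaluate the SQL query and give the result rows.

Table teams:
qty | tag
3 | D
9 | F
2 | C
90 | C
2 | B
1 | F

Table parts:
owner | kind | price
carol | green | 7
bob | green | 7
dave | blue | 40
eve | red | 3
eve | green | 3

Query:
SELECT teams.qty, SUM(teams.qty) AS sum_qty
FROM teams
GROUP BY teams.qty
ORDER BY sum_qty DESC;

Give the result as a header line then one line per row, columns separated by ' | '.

== RESULT ==
teams.qty | sum_qty
90 | 90
9 | 9
2 | 4
3 | 3
1 | 1

Derivation:
After GROUP BY (5 rows):
teams.qty | sum_qty
3 | 3
9 | 9
2 | 4
90 | 90
1 | 1
After ORDER BY (5 rows):
teams.qty | sum_qty
90 | 90
9 | 9
2 | 4
3 | 3
1 | 1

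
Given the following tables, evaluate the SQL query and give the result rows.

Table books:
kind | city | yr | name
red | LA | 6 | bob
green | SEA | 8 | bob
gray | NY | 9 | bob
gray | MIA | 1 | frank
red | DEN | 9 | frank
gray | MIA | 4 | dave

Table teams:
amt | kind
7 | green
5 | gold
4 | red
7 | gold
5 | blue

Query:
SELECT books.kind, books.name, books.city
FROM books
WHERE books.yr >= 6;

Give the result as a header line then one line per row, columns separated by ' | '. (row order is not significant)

After WHERE (4 rows):
books.kind | books.city | books.yr | books.name
red | LA | 6 | bob
green | SEA | 8 | bob
gray | NY | 9 | bob
red | DEN | 9 | frank
After SELECT (4 rows):
books.kind | books.name | books.city
red | bob | LA
green | bob | SEA
gray | bob | NY
red | frank | DEN

== RESULT ==
books.kind | books.name | books.city
red | bob | LA
green | bob | SEA
gray | bob | NY
red | frank | DEN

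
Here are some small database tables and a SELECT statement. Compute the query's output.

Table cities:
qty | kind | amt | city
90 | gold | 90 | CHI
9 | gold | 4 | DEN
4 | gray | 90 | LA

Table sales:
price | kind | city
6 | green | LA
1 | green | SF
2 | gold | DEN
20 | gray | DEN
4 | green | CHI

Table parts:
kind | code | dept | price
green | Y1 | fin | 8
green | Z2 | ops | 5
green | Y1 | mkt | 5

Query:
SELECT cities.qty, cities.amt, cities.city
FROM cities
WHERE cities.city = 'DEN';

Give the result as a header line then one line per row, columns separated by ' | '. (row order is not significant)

== RESULT ==
cities.qty | cities.amt | cities.city
9 | 4 | DEN

Derivation:
After WHERE (1 rows):
cities.qty | cities.kind | cities.amt | cities.city
9 | gold | 4 | DEN
After SELECT (1 rows):
cities.qty | cities.amt | cities.city
9 | 4 | DEN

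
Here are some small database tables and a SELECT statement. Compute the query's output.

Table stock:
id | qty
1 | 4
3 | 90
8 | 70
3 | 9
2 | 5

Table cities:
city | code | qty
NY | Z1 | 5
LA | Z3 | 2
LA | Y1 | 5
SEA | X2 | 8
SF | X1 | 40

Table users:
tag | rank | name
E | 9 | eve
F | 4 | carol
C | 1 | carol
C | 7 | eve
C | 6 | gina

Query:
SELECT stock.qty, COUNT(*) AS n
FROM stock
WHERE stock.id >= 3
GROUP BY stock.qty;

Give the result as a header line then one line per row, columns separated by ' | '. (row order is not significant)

== RESULT ==
stock.qty | n
90 | 1
70 | 1
9 | 1

Derivation:
After WHERE (3 rows):
stock.id | stock.qty
3 | 90
8 | 70
3 | 9
After GROUP BY (3 rows):
stock.qty | n
90 | 1
70 | 1
9 | 1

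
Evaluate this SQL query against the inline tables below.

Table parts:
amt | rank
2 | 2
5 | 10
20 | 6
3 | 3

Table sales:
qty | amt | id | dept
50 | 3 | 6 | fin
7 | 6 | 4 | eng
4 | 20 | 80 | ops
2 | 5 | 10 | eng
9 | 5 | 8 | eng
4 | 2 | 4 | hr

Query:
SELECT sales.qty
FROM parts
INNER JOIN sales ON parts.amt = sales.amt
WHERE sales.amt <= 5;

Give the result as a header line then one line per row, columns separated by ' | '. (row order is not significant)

After JOIN sales (5 rows):
parts.amt | parts.rank | sales.qty | sales.amt | sales.id | sales.dept
2 | 2 | 4 | 2 | 4 | hr
5 | 10 | 2 | 5 | 10 | eng
5 | 10 | 9 | 5 | 8 | eng
20 | 6 | 4 | 20 | 80 | ops
3 | 3 | 50 | 3 | 6 | fin
After WHERE (4 rows):
parts.amt | parts.rank | sales.qty | sales.amt | sales.id | sales.dept
2 | 2 | 4 | 2 | 4 | hr
5 | 10 | 2 | 5 | 10 | eng
5 | 10 | 9 | 5 | 8 | eng
3 | 3 | 50 | 3 | 6 | fin
After SELECT (4 rows):
sales.qty
4
2
9
50

== RESULT ==
sales.qty
4
2
9
50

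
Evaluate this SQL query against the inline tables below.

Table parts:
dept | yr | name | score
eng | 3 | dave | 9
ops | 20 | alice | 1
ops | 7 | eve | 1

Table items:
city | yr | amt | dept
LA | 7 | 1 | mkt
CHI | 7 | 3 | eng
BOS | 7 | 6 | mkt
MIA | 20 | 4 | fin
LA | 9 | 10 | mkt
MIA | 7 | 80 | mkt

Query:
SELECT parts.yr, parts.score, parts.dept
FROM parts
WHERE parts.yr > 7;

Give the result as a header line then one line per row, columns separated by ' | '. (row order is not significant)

== RESULT ==
parts.yr | parts.score | parts.dept
20 | 1 | ops

Derivation:
After WHERE (1 rows):
parts.dept | parts.yr | parts.name | parts.score
ops | 20 | alice | 1
After SELECT (1 rows):
parts.yr | parts.score | parts.dept
20 | 1 | ops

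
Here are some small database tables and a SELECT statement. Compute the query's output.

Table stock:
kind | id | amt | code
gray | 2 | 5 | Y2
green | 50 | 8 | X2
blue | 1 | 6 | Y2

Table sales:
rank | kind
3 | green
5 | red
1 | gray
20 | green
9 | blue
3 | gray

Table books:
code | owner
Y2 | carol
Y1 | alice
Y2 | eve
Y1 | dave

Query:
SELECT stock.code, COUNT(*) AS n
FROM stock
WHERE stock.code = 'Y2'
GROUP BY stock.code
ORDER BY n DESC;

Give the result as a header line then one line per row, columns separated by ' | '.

== RESULT ==
stock.code | n
Y2 | 2

Derivation:
After WHERE (2 rows):
stock.kind | stock.id | stock.amt | stock.code
gray | 2 | 5 | Y2
blue | 1 | 6 | Y2
After GROUP BY (1 rows):
stock.code | n
Y2 | 2
After ORDER BY (1 rows):
stock.code | n
Y2 | 2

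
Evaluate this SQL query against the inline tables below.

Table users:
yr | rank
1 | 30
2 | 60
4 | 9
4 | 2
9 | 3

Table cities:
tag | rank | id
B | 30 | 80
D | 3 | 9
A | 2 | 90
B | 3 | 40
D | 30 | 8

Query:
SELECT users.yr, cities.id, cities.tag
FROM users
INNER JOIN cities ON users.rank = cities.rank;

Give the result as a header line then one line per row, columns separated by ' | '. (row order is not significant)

After JOIN cities (5 rows):
users.yr | users.rank | cities.tag | cities.rank | cities.id
1 | 30 | B | 30 | 80
1 | 30 | D | 30 | 8
4 | 2 | A | 2 | 90
9 | 3 | D | 3 | 9
9 | 3 | B | 3 | 40
After SELECT (5 rows):
users.yr | cities.id | cities.tag
1 | 80 | B
1 | 8 | D
4 | 90 | A
9 | 9 | D
9 | 40 | B

== RESULT ==
users.yr | cities.id | cities.tag
1 | 80 | B
1 | 8 | D
4 | 90 | A
9 | 9 | D
9 | 40 | B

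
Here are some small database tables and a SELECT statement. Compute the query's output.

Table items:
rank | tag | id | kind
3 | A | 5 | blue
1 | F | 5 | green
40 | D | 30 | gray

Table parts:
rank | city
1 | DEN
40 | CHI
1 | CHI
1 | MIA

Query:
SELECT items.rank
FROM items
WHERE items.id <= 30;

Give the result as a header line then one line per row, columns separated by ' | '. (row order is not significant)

== RESULT ==
items.rank
3
1
40

Derivation:
After WHERE (3 rows):
items.rank | items.tag | items.id | items.kind
3 | A | 5 | blue
1 | F | 5 | green
40 | D | 30 | gray
After SELECT (3 rows):
items.rank
3
1
40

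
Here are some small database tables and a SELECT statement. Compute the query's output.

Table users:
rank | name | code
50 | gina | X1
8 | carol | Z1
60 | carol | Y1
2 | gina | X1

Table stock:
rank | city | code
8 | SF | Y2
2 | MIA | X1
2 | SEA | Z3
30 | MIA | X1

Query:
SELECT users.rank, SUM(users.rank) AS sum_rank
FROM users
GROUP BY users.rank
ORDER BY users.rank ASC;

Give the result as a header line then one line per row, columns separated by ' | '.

== RESULT ==
users.rank | sum_rank
2 | 2
8 | 8
50 | 50
60 | 60

Derivation:
After GROUP BY (4 rows):
users.rank | sum_rank
50 | 50
8 | 8
60 | 60
2 | 2
After ORDER BY (4 rows):
users.rank | sum_rank
2 | 2
8 | 8
50 | 50
60 | 60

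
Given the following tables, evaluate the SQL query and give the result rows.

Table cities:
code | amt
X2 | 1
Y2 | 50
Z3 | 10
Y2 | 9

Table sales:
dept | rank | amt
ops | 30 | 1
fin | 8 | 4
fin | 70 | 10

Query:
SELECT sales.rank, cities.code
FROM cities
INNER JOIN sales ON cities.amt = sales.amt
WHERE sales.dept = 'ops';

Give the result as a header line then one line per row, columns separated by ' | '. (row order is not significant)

== RESULT ==
sales.rank | cities.code
30 | X2

Derivation:
After JOIN sales (2 rows):
cities.code | cities.amt | sales.dept | sales.rank | sales.amt
X2 | 1 | ops | 30 | 1
Z3 | 10 | fin | 70 | 10
After WHERE (1 rows):
cities.code | cities.amt | sales.dept | sales.rank | sales.amt
X2 | 1 | ops | 30 | 1
After SELECT (1 rows):
sales.rank | cities.code
30 | X2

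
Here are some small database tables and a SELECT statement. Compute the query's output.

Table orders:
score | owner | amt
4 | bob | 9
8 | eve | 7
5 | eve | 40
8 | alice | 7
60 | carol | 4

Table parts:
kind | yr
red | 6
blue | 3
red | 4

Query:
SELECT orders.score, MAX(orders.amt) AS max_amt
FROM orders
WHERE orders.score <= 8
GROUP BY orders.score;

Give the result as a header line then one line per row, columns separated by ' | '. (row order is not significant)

After WHERE (4 rows):
orders.score | orders.owner | orders.amt
4 | bob | 9
8 | eve | 7
5 | eve | 40
8 | alice | 7
After GROUP BY (3 rows):
orders.score | max_amt
4 | 9
8 | 7
5 | 40

== RESULT ==
orders.score | max_amt
4 | 9
8 | 7
5 | 40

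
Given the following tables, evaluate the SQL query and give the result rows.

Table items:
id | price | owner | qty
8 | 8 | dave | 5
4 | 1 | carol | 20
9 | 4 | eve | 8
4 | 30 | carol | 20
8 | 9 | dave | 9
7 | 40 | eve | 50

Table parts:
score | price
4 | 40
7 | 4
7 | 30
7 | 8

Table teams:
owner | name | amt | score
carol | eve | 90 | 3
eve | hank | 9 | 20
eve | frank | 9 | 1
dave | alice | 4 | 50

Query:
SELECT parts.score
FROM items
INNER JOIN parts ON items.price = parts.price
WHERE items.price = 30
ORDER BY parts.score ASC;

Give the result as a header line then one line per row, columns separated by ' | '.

After JOIN parts (4 rows):
items.id | items.price | items.owner | items.qty | parts.score | parts.price
8 | 8 | dave | 5 | 7 | 8
9 | 4 | eve | 8 | 7 | 4
4 | 30 | carol | 20 | 7 | 30
7 | 40 | eve | 50 | 4 | 40
After WHERE (1 rows):
items.id | items.price | items.owner | items.qty | parts.score | parts.price
4 | 30 | carol | 20 | 7 | 30
After SELECT (1 rows):
parts.score
7
After ORDER BY (1 rows):
parts.score
7

== RESULT ==
parts.score
7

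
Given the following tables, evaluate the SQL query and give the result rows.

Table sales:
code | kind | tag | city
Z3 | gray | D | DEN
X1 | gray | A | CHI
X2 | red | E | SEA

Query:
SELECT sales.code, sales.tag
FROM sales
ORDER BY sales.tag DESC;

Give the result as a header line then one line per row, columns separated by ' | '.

== RESULT ==
sales.code | sales.tag
X2 | E
Z3 | D
X1 | A

Derivation:
After SELECT (3 rows):
sales.code | sales.tag
Z3 | D
X1 | A
X2 | E
After ORDER BY (3 rows):
sales.code | sales.tag
X2 | E
Z3 | D
X1 | A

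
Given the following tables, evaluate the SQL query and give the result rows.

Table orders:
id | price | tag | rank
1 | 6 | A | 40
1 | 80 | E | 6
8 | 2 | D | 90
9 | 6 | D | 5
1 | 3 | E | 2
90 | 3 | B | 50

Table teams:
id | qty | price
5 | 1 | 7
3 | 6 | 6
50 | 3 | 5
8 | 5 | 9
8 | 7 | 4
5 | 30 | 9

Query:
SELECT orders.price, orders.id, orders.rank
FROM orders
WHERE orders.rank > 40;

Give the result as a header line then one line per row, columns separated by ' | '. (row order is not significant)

After WHERE (2 rows):
orders.id | orders.price | orders.tag | orders.rank
8 | 2 | D | 90
90 | 3 | B | 50
After SELECT (2 rows):
orders.price | orders.id | orders.rank
2 | 8 | 90
3 | 90 | 50

== RESULT ==
orders.price | orders.id | orders.rank
2 | 8 | 90
3 | 90 | 50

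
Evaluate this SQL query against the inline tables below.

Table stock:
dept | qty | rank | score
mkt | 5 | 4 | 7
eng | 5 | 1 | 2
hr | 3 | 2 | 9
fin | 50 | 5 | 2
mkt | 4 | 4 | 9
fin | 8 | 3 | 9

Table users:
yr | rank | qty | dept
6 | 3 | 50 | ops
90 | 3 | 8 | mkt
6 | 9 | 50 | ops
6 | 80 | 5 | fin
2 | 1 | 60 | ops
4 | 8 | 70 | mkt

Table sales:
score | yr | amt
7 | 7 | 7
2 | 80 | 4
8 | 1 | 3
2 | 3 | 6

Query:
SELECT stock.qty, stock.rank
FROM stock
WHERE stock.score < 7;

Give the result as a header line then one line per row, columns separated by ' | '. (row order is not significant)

After WHERE (2 rows):
stock.dept | stock.qty | stock.rank | stock.score
eng | 5 | 1 | 2
fin | 50 | 5 | 2
After SELECT (2 rows):
stock.qty | stock.rank
5 | 1
50 | 5

== RESULT ==
stock.qty | stock.rank
5 | 1
50 | 5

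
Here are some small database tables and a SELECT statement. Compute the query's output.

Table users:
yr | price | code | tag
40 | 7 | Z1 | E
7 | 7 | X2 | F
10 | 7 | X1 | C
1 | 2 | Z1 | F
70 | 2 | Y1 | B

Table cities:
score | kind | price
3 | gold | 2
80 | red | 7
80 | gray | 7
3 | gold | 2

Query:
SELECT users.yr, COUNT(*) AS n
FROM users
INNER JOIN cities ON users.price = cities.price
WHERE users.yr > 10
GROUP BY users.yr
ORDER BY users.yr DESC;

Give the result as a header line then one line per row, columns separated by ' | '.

== RESULT ==
users.yr | n
70 | 2
40 | 2

Derivation:
After JOIN cities (10 rows):
users.yr | users.price | users.code | users.tag | cities.score | cities.kind | cities.price
40 | 7 | Z1 | E | 80 | red | 7
40 | 7 | Z1 | E | 80 | gray | 7
7 | 7 | X2 | F | 80 | red | 7
7 | 7 | X2 | F | 80 | gray | 7
10 | 7 | X1 | C | 80 | red | 7
10 | 7 | X1 | C | 80 | gray | 7
1 | 2 | Z1 | F | 3 | gold | 2
1 | 2 | Z1 | F | 3 | gold | 2
70 | 2 | Y1 | B | 3 | gold | 2
70 | 2 | Y1 | B | 3 | gold | 2
After WHERE (4 rows):
users.yr | users.price | users.code | users.tag | cities.score | cities.kind | cities.price
40 | 7 | Z1 | E | 80 | red | 7
40 | 7 | Z1 | E | 80 | gray | 7
70 | 2 | Y1 | B | 3 | gold | 2
70 | 2 | Y1 | B | 3 | gold | 2
After GROUP BY (2 rows):
users.yr | n
40 | 2
70 | 2
After ORDER BY (2 rows):
users.yr | n
70 | 2
40 | 2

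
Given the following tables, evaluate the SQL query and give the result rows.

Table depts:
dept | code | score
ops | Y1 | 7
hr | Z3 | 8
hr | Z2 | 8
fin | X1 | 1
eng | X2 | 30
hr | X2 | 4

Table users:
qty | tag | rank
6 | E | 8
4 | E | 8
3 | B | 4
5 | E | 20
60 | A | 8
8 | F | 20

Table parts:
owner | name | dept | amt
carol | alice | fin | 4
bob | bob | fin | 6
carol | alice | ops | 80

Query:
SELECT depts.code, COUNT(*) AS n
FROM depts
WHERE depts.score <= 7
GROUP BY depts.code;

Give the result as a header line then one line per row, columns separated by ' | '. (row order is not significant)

== RESULT ==
depts.code | n
Y1 | 1
X1 | 1
X2 | 1

Derivation:
After WHERE (3 rows):
depts.dept | depts.code | depts.score
ops | Y1 | 7
fin | X1 | 1
hr | X2 | 4
After GROUP BY (3 rows):
depts.code | n
Y1 | 1
X1 | 1
X2 | 1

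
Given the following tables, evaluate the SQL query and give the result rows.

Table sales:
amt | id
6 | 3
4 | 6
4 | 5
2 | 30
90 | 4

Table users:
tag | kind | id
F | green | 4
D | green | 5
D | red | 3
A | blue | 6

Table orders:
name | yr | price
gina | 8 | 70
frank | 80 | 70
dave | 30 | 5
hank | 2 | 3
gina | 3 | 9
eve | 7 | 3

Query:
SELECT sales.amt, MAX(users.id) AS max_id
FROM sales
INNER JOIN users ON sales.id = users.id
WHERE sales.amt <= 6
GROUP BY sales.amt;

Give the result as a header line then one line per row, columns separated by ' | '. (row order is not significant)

== RESULT ==
sales.amt | max_id
6 | 3
4 | 6

Derivation:
After JOIN users (4 rows):
sales.amt | sales.id | users.tag | users.kind | users.id
6 | 3 | D | red | 3
4 | 6 | A | blue | 6
4 | 5 | D | green | 5
90 | 4 | F | green | 4
After WHERE (3 rows):
sales.amt | sales.id | users.tag | users.kind | users.id
6 | 3 | D | red | 3
4 | 6 | A | blue | 6
4 | 5 | D | green | 5
After GROUP BY (2 rows):
sales.amt | max_id
6 | 3
4 | 6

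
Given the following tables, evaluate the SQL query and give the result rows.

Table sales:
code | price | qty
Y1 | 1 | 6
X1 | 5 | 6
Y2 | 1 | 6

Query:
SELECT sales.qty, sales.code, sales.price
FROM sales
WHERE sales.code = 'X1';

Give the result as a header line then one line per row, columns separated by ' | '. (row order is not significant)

== RESULT ==
sales.qty | sales.code | sales.price
6 | X1 | 5

Derivation:
After WHERE (1 rows):
sales.code | sales.price | sales.qty
X1 | 5 | 6
After SELECT (1 rows):
sales.qty | sales.code | sales.price
6 | X1 | 5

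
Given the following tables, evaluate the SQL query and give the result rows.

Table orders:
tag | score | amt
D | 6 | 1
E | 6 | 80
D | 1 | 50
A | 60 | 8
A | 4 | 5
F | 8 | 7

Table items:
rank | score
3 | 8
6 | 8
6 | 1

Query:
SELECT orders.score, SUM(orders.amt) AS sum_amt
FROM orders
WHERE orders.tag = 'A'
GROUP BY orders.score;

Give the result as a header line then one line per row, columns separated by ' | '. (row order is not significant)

== RESULT ==
orders.score | sum_amt
60 | 8
4 | 5

Derivation:
After WHERE (2 rows):
orders.tag | orders.score | orders.amt
A | 60 | 8
A | 4 | 5
After GROUP BY (2 rows):
orders.score | sum_amt
60 | 8
4 | 5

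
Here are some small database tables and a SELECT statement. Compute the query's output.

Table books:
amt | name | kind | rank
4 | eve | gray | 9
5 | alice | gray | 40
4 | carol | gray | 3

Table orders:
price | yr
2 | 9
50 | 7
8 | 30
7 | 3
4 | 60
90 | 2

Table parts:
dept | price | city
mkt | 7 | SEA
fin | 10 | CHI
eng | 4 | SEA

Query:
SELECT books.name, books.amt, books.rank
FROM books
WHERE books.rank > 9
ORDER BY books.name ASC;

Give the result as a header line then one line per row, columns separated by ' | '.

After WHERE (1 rows):
books.amt | books.name | books.kind | books.rank
5 | alice | gray | 40
After SELECT (1 rows):
books.name | books.amt | books.rank
alice | 5 | 40
After ORDER BY (1 rows):
books.name | books.amt | books.rank
alice | 5 | 40

== RESULT ==
books.name | books.amt | books.rank
alice | 5 | 40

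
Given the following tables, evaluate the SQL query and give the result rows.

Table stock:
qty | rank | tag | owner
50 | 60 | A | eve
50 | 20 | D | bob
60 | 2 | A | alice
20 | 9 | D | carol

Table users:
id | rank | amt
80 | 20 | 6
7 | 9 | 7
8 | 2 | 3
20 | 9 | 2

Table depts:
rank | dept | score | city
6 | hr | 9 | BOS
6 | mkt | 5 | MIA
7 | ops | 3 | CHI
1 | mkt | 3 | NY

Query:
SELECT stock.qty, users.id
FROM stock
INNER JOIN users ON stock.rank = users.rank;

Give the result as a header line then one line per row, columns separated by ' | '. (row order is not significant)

== RESULT ==
stock.qty | users.id
50 | 80
60 | 8
20 | 7
20 | 20

Derivation:
After JOIN users (4 rows):
stock.qty | stock.rank | stock.tag | stock.owner | users.id | users.rank | users.amt
50 | 20 | D | bob | 80 | 20 | 6
60 | 2 | A | alice | 8 | 2 | 3
20 | 9 | D | carol | 7 | 9 | 7
20 | 9 | D | carol | 20 | 9 | 2
After SELECT (4 rows):
stock.qty | users.id
50 | 80
60 | 8
20 | 7
20 | 20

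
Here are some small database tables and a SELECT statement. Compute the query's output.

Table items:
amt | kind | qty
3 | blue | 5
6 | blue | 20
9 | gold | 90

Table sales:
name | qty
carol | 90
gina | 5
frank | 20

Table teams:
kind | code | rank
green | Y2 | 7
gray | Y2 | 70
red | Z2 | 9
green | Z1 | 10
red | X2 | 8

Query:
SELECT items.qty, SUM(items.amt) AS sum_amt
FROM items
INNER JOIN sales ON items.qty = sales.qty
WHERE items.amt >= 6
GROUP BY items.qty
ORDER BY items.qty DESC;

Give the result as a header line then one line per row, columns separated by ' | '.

After JOIN sales (3 rows):
items.amt | items.kind | items.qty | sales.name | sales.qty
3 | blue | 5 | gina | 5
6 | blue | 20 | frank | 20
9 | gold | 90 | carol | 90
After WHERE (2 rows):
items.amt | items.kind | items.qty | sales.name | sales.qty
6 | blue | 20 | frank | 20
9 | gold | 90 | carol | 90
After GROUP BY (2 rows):
items.qty | sum_amt
20 | 6
90 | 9
After ORDER BY (2 rows):
items.qty | sum_amt
90 | 9
20 | 6

== RESULT ==
items.qty | sum_amt
90 | 9
20 | 6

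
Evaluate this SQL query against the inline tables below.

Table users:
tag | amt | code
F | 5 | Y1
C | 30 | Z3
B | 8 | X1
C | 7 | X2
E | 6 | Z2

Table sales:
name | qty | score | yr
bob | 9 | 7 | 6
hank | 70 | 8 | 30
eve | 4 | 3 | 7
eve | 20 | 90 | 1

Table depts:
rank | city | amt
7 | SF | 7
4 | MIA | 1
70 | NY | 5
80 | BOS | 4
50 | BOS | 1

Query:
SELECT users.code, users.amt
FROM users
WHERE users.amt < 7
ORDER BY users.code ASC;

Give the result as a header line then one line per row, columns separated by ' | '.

After WHERE (2 rows):
users.tag | users.amt | users.code
F | 5 | Y1
E | 6 | Z2
After SELECT (2 rows):
users.code | users.amt
Y1 | 5
Z2 | 6
After ORDER BY (2 rows):
users.code | users.amt
Y1 | 5
Z2 | 6

== RESULT ==
users.code | users.amt
Y1 | 5
Z2 | 6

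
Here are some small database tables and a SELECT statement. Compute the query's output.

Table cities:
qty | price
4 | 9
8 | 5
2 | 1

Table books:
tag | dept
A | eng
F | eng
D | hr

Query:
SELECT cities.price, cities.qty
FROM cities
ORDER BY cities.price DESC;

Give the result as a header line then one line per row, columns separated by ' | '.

== RESULT ==
cities.price | cities.qty
9 | 4
5 | 8
1 | 2

Derivation:
After SELECT (3 rows):
cities.price | cities.qty
9 | 4
5 | 8
1 | 2
After ORDER BY (3 rows):
cities.price | cities.qty
9 | 4
5 | 8
1 | 2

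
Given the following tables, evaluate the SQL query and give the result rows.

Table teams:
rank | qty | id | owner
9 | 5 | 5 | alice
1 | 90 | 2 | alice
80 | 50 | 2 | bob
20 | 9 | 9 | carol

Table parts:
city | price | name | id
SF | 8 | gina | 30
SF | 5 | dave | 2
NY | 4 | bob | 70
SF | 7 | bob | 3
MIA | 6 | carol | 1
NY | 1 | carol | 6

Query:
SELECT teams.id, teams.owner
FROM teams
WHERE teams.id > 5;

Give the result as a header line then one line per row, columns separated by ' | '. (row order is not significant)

After WHERE (1 rows):
teams.rank | teams.qty | teams.id | teams.owner
20 | 9 | 9 | carol
After SELECT (1 rows):
teams.id | teams.owner
9 | carol

== RESULT ==
teams.id | teams.owner
9 | carol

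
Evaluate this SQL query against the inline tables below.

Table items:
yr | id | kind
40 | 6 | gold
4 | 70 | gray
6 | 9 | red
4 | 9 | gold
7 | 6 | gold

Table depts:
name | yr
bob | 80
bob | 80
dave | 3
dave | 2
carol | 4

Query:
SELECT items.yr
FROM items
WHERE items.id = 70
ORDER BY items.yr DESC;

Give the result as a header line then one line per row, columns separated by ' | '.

== RESULT ==
items.yr
4

Derivation:
After WHERE (1 rows):
items.yr | items.id | items.kind
4 | 70 | gray
After SELECT (1 rows):
items.yr
4
After ORDER BY (1 rows):
items.yr
4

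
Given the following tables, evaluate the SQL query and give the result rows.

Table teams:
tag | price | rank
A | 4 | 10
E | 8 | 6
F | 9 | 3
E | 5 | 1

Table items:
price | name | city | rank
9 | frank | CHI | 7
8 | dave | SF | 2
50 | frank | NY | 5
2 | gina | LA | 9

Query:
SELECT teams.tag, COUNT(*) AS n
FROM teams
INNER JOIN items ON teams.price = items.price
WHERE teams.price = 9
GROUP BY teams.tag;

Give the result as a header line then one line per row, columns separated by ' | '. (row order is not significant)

== RESULT ==
teams.tag | n
F | 1

Derivation:
After JOIN items (2 rows):
teams.tag | teams.price | teams.rank | items.price | items.name | items.city | items.rank
E | 8 | 6 | 8 | dave | SF | 2
F | 9 | 3 | 9 | frank | CHI | 7
After WHERE (1 rows):
teams.tag | teams.price | teams.rank | items.price | items.name | items.city | items.rank
F | 9 | 3 | 9 | frank | CHI | 7
After GROUP BY (1 rows):
teams.tag | n
F | 1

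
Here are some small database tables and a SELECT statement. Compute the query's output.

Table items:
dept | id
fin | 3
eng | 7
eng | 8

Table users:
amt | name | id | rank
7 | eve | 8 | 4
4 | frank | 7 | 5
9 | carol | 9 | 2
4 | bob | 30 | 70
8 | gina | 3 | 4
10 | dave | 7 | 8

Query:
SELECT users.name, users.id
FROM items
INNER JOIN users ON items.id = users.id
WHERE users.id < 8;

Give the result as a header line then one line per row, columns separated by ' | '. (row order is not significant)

After JOIN users (4 rows):
items.dept | items.id | users.amt | users.name | users.id | users.rank
fin | 3 | 8 | gina | 3 | 4
eng | 7 | 4 | frank | 7 | 5
eng | 7 | 10 | dave | 7 | 8
eng | 8 | 7 | eve | 8 | 4
After WHERE (3 rows):
items.dept | items.id | users.amt | users.name | users.id | users.rank
fin | 3 | 8 | gina | 3 | 4
eng | 7 | 4 | frank | 7 | 5
eng | 7 | 10 | dave | 7 | 8
After SELECT (3 rows):
users.name | users.id
gina | 3
frank | 7
dave | 7

== RESULT ==
users.name | users.id
gina | 3
frank | 7
dave | 7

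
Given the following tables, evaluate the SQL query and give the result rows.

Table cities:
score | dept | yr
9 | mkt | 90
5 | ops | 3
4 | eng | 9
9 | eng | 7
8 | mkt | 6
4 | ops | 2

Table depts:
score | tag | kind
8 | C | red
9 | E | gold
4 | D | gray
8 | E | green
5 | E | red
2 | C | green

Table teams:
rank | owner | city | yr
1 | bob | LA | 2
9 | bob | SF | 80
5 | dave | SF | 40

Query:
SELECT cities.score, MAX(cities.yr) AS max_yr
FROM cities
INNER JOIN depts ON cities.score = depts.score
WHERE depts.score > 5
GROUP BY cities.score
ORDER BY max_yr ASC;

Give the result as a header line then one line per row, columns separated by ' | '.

== RESULT ==
cities.score | max_yr
8 | 6
9 | 90

Derivation:
After JOIN depts (7 rows):
cities.score | cities.dept | cities.yr | depts.score | depts.tag | depts.kind
9 | mkt | 90 | 9 | E | gold
5 | ops | 3 | 5 | E | red
4 | eng | 9 | 4 | D | gray
9 | eng | 7 | 9 | E | gold
8 | mkt | 6 | 8 | C | red
8 | mkt | 6 | 8 | E | green
4 | ops | 2 | 4 | D | gray
After WHERE (4 rows):
cities.score | cities.dept | cities.yr | depts.score | depts.tag | depts.kind
9 | mkt | 90 | 9 | E | gold
9 | eng | 7 | 9 | E | gold
8 | mkt | 6 | 8 | C | red
8 | mkt | 6 | 8 | E | green
After GROUP BY (2 rows):
cities.score | max_yr
9 | 90
8 | 6
After ORDER BY (2 rows):
cities.score | max_yr
8 | 6
9 | 90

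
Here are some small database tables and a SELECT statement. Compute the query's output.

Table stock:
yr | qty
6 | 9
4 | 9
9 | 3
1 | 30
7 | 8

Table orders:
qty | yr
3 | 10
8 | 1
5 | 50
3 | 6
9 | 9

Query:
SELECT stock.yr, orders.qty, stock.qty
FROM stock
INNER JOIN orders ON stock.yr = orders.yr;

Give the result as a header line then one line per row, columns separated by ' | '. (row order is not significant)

After JOIN orders (3 rows):
stock.yr | stock.qty | orders.qty | orders.yr
6 | 9 | 3 | 6
9 | 3 | 9 | 9
1 | 30 | 8 | 1
After SELECT (3 rows):
stock.yr | orders.qty | stock.qty
6 | 3 | 9
9 | 9 | 3
1 | 8 | 30

== RESULT ==
stock.yr | orders.qty | stock.qty
6 | 3 | 9
9 | 9 | 3
1 | 8 | 30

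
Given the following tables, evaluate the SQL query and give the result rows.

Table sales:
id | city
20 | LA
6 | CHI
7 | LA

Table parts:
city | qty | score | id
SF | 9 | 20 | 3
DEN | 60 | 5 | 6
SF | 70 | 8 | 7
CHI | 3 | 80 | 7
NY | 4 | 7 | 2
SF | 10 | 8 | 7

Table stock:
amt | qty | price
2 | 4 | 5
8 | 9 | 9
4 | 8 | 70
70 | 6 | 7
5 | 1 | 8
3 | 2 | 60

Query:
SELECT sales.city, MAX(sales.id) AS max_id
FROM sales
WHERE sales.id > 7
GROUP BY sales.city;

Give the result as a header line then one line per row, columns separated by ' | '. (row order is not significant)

== RESULT ==
sales.city | max_id
LA | 20

Derivation:
After WHERE (1 rows):
sales.id | sales.city
20 | LA
After GROUP BY (1 rows):
sales.city | max_id
LA | 20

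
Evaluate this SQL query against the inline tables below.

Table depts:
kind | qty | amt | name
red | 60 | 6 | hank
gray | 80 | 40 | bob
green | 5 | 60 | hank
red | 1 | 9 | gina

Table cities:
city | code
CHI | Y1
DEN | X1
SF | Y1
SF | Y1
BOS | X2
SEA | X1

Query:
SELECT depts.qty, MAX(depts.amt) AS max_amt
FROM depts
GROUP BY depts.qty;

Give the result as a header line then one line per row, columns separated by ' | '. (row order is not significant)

After GROUP BY (4 rows):
depts.qty | max_amt
60 | 6
80 | 40
5 | 60
1 | 9

== RESULT ==
depts.qty | max_amt
60 | 6
80 | 40
5 | 60
1 | 9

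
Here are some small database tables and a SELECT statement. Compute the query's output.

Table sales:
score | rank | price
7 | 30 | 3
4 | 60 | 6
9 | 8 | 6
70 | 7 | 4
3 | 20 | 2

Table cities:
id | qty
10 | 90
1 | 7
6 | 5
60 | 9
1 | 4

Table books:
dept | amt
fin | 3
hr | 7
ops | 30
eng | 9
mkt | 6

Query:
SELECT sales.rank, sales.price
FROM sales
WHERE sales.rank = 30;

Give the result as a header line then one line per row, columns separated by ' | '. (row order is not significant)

== RESULT ==
sales.rank | sales.price
30 | 3

Derivation:
After WHERE (1 rows):
sales.score | sales.rank | sales.price
7 | 30 | 3
After SELECT (1 rows):
sales.rank | sales.price
30 | 3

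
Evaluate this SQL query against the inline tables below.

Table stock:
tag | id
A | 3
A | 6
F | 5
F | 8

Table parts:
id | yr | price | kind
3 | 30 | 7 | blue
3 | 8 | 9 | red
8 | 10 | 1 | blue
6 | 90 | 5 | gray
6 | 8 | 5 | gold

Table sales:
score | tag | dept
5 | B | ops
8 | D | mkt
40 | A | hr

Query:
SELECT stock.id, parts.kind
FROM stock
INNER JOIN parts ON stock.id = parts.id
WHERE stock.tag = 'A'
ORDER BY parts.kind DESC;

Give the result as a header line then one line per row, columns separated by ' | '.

After JOIN parts (5 rows):
stock.tag | stock.id | parts.id | parts.yr | parts.price | parts.kind
A | 3 | 3 | 30 | 7 | blue
A | 3 | 3 | 8 | 9 | red
A | 6 | 6 | 90 | 5 | gray
A | 6 | 6 | 8 | 5 | gold
F | 8 | 8 | 10 | 1 | blue
After WHERE (4 rows):
stock.tag | stock.id | parts.id | parts.yr | parts.price | parts.kind
A | 3 | 3 | 30 | 7 | blue
A | 3 | 3 | 8 | 9 | red
A | 6 | 6 | 90 | 5 | gray
A | 6 | 6 | 8 | 5 | gold
After SELECT (4 rows):
stock.id | parts.kind
3 | blue
3 | red
6 | gray
6 | gold
After ORDER BY (4 rows):
stock.id | parts.kind
3 | red
6 | gray
6 | gold
3 | blue

== RESULT ==
stock.id | parts.kind
3 | red
6 | gray
6 | gold
3 | blue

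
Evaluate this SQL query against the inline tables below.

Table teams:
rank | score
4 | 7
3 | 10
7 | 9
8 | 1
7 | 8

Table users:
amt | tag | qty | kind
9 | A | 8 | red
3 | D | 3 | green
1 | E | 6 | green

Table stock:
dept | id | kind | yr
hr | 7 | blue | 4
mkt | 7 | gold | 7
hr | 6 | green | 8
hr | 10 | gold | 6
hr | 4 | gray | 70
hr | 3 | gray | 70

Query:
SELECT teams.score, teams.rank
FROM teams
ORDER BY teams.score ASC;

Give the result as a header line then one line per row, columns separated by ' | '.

After SELECT (5 rows):
teams.score | teams.rank
7 | 4
10 | 3
9 | 7
1 | 8
8 | 7
After ORDER BY (5 rows):
teams.score | teams.rank
1 | 8
7 | 4
8 | 7
9 | 7
10 | 3

== RESULT ==
teams.score | teams.rank
1 | 8
7 | 4
8 | 7
9 | 7
10 | 3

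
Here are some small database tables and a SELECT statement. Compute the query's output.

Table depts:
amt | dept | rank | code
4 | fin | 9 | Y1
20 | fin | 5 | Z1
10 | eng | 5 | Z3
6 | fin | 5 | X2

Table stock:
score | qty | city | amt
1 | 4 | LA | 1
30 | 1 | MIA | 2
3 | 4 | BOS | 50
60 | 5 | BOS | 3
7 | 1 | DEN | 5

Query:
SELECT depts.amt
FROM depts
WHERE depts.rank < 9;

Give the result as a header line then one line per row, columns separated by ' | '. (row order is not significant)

== RESULT ==
depts.amt
20
10
6

Derivation:
After WHERE (3 rows):
depts.amt | depts.dept | depts.rank | depts.code
20 | fin | 5 | Z1
10 | eng | 5 | Z3
6 | fin | 5 | X2
After SELECT (3 rows):
depts.amt
20
10
6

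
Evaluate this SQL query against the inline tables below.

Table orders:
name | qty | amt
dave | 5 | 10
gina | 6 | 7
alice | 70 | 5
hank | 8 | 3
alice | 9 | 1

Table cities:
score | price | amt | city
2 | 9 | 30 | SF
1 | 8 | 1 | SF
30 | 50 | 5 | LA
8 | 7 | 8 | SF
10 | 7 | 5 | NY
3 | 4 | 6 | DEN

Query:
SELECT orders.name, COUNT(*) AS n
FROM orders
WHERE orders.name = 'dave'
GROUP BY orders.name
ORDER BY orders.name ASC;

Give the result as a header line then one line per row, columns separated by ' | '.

== RESULT ==
orders.name | n
dave | 1

Derivation:
After WHERE (1 rows):
orders.name | orders.qty | orders.amt
dave | 5 | 10
After GROUP BY (1 rows):
orders.name | n
dave | 1
After ORDER BY (1 rows):
orders.name | n
dave | 1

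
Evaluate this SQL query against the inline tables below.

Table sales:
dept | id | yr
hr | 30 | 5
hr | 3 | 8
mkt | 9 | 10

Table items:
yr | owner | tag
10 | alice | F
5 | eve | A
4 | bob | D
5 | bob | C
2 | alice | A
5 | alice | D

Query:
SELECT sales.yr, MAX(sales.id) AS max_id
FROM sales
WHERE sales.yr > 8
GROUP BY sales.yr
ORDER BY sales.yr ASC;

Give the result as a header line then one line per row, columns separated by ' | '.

After WHERE (1 rows):
sales.dept | sales.id | sales.yr
mkt | 9 | 10
After GROUP BY (1 rows):
sales.yr | max_id
10 | 9
After ORDER BY (1 rows):
sales.yr | max_id
10 | 9

== RESULT ==
sales.yr | max_id
10 | 9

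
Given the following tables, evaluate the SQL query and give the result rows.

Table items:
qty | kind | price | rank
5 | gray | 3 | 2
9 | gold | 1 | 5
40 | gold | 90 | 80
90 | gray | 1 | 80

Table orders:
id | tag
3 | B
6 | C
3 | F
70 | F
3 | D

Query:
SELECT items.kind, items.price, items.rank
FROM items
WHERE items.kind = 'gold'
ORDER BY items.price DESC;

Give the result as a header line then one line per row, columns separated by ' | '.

After WHERE (2 rows):
items.qty | items.kind | items.price | items.rank
9 | gold | 1 | 5
40 | gold | 90 | 80
After SELECT (2 rows):
items.kind | items.price | items.rank
gold | 1 | 5
gold | 90 | 80
After ORDER BY (2 rows):
items.kind | items.price | items.rank
gold | 90 | 80
gold | 1 | 5

== RESULT ==
items.kind | items.price | items.rank
gold | 90 | 80
gold | 1 | 5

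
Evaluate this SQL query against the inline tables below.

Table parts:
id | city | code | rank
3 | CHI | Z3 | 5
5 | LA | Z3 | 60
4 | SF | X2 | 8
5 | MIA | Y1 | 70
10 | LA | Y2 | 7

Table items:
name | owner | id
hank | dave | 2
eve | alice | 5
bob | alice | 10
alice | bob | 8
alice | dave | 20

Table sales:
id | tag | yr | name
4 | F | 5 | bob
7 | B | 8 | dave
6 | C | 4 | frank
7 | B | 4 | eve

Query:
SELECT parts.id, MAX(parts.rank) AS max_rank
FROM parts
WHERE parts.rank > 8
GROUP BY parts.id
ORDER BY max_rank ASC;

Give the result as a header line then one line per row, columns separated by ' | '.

== RESULT ==
parts.id | max_rank
5 | 70

Derivation:
After WHERE (2 rows):
parts.id | parts.city | parts.code | parts.rank
5 | LA | Z3 | 60
5 | MIA | Y1 | 70
After GROUP BY (1 rows):
parts.id | max_rank
5 | 70
After ORDER BY (1 rows):
parts.id | max_rank
5 | 70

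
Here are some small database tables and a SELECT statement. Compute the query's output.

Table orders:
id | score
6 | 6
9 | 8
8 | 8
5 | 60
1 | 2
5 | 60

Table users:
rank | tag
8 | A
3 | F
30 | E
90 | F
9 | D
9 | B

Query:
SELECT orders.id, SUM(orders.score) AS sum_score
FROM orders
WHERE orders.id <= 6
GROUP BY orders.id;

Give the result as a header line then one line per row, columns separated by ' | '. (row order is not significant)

After WHERE (4 rows):
orders.id | orders.score
6 | 6
5 | 60
1 | 2
5 | 60
After GROUP BY (3 rows):
orders.id | sum_score
6 | 6
5 | 120
1 | 2

== RESULT ==
orders.id | sum_score
6 | 6
5 | 120
1 | 2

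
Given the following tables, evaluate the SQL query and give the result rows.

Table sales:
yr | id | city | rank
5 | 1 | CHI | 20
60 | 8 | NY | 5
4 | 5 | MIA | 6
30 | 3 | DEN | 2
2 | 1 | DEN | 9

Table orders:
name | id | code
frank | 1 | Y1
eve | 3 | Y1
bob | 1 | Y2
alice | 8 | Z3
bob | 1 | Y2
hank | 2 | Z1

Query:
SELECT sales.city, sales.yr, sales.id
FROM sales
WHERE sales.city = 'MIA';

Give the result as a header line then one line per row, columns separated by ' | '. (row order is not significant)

After WHERE (1 rows):
sales.yr | sales.id | sales.city | sales.rank
4 | 5 | MIA | 6
After SELECT (1 rows):
sales.city | sales.yr | sales.id
MIA | 4 | 5

== RESULT ==
sales.city | sales.yr | sales.id
MIA | 4 | 5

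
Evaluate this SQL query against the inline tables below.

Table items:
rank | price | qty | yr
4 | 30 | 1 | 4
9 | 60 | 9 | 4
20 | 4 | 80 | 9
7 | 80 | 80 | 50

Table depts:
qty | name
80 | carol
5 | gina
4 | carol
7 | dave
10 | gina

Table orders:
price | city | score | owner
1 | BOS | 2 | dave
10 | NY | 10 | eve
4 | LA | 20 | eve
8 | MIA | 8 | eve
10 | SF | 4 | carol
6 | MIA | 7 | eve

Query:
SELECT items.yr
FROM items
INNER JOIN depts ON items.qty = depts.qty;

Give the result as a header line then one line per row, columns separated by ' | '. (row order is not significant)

== RESULT ==
items.yr
9
50

Derivation:
After JOIN depts (2 rows):
items.rank | items.price | items.qty | items.yr | depts.qty | depts.name
20 | 4 | 80 | 9 | 80 | carol
7 | 80 | 80 | 50 | 80 | carol
After SELECT (2 rows):
items.yr
9
50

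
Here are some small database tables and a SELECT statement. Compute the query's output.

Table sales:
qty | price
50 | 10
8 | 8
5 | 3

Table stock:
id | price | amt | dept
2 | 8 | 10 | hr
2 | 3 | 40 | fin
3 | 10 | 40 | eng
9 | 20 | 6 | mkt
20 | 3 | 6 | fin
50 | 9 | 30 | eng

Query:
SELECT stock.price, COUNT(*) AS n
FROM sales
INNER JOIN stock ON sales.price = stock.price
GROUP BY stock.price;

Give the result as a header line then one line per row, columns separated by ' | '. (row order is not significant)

== RESULT ==
stock.price | n
10 | 1
8 | 1
3 | 2

Derivation:
After JOIN stock (4 rows):
sales.qty | sales.price | stock.id | stock.price | stock.amt | stock.dept
50 | 10 | 3 | 10 | 40 | eng
8 | 8 | 2 | 8 | 10 | hr
5 | 3 | 2 | 3 | 40 | fin
5 | 3 | 20 | 3 | 6 | fin
After GROUP BY (3 rows):
stock.price | n
10 | 1
8 | 1
3 | 2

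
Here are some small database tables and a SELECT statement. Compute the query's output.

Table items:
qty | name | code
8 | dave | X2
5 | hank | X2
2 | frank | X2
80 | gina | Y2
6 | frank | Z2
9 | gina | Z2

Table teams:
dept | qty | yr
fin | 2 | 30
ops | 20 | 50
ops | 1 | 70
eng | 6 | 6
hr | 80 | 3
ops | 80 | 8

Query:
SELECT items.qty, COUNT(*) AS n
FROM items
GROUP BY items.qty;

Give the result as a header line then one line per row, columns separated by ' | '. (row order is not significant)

== RESULT ==
items.qty | n
8 | 1
5 | 1
2 | 1
80 | 1
6 | 1
9 | 1

Derivation:
After GROUP BY (6 rows):
items.qty | n
8 | 1
5 | 1
2 | 1
80 | 1
6 | 1
9 | 1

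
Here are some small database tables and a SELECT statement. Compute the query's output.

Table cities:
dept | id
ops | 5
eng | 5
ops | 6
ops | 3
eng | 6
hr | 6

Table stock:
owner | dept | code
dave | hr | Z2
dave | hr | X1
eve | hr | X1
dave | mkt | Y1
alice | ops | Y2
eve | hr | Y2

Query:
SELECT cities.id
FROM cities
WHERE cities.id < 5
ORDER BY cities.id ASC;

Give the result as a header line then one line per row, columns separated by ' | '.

After WHERE (1 rows):
cities.dept | cities.id
ops | 3
After SELECT (1 rows):
cities.id
3
After ORDER BY (1 rows):
cities.id
3

== RESULT ==
cities.id
3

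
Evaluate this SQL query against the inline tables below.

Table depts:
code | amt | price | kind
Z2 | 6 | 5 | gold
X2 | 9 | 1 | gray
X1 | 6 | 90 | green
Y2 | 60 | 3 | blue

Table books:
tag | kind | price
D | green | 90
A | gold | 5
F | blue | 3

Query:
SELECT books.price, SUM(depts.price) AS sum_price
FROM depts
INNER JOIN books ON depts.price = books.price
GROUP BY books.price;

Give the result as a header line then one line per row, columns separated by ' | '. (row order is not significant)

After JOIN books (3 rows):
depts.code | depts.amt | depts.price | depts.kind | books.tag | books.kind | books.price
Z2 | 6 | 5 | gold | A | gold | 5
X1 | 6 | 90 | green | D | green | 90
Y2 | 60 | 3 | blue | F | blue | 3
After GROUP BY (3 rows):
books.price | sum_price
5 | 5
90 | 90
3 | 3

== RESULT ==
books.price | sum_price
5 | 5
90 | 90
3 | 3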